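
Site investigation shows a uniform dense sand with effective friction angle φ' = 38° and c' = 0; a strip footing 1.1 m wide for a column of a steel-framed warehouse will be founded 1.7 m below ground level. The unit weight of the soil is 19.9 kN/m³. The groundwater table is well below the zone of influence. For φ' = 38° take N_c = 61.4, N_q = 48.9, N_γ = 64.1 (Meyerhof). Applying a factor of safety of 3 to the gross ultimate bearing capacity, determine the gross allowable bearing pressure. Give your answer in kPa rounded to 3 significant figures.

q = γ·D_f = 19.9 × 1.7 = 33.83 kPa.
q·N_q = 33.83 × 48.9 = 1654.3 kPa
0.5·γ·B·N_γ = 0.5 × 19.9 × 1.1 × 64.1 = 701.57 kPa
q_ult = 1654.3 + 701.57 = 2355.9 kPa.
q_all = q_ult / FS = 2355.9 / 3 = 785.29 kPa.

q_all ≈ 785 kPa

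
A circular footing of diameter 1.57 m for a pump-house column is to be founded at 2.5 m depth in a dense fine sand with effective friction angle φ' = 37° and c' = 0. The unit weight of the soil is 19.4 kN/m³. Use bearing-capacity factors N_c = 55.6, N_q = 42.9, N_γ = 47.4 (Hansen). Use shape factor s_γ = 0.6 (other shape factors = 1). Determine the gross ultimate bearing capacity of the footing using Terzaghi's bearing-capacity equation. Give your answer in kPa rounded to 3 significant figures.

q = γ·D_f = 19.4 × 2.5 = 48.5 kPa.
q·N_q = 48.5 × 42.9 = 2080.7 kPa
0.5·γ·B·N_γ·s_γ = 0.5 × 19.4 × 1.57 × 47.4 × 0.6 = 433.11 kPa
q_ult = 2080.7 + 433.11 = 2513.8 kPa.

q_ult ≈ 2510 kPa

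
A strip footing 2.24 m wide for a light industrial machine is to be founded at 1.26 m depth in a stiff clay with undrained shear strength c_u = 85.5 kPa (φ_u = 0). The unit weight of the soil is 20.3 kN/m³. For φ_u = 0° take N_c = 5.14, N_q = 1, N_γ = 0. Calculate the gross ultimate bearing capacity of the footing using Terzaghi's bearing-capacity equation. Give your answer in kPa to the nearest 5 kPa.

Overburden at base level: q = 20.3 × 1.26 = 25.578 kPa.
Cohesion term c·N_c = 85.5 × 5.14 = 439.47 kPa; surcharge term q·N_q = 25.578 × 1 = 25.578 kPa.
q_ult = 439.47 + 25.578 = 465.05 kPa.

q_ult ≈ 465 kPa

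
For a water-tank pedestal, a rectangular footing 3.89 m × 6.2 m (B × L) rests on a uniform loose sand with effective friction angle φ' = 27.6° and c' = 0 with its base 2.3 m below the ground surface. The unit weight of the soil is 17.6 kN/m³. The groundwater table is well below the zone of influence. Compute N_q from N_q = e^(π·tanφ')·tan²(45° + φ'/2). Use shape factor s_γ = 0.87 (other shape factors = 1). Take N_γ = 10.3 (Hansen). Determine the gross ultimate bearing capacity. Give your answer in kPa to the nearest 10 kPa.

tan27.6° = 0.5228, so N_q = e^(π×0.5228)·tan²(58.8°) = 5.167 × 2.726 = 14.09.
Overburden at base level: q = 17.6 × 2.3 = 40.48 kPa.
Surcharge term q·N_q = 40.48 × 14.089 = 570.32 kPa; self-weight term 0.5·γ·B·N_γ·s_γ = 0.5 × 17.6 × 3.89 × 10.3 × 0.87 = 306.75 kPa.
q_ult = 570.32 + 306.75 = 877.07 kPa.

q_ult ≈ 880 kPa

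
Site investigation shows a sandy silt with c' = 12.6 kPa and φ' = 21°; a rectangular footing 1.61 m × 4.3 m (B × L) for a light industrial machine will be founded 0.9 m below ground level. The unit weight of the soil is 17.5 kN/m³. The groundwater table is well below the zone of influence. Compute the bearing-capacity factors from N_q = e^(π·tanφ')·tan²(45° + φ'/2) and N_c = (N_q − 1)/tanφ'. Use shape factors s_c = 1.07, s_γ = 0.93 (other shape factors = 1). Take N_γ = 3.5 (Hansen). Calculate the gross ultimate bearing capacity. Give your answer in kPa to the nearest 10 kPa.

q_ult ≈ 370 kPa

tan21° = 0.3839, so N_q = e^(π×0.3839)·tan²(55.5°) = 3.34 × 2.117 = 7.07.
N_c = (7.07 − 1)/tan21° = 15.81.
Effective surcharge at the founding depth q = γ·D_f = 17.5 × 0.9 = 15.75 kPa.
q_ult = c·N_c·s_c + q·N_q + 0.5·γ·B·N_γ·s_γ
     = 12.6 × 15.815 × 1.07 + 15.75 × 7.0708 + 0.5 × 17.5 × 1.61 × 3.5 × 0.93
     = 213.22 + 111.36 + 45.855 = 370.44 kPa.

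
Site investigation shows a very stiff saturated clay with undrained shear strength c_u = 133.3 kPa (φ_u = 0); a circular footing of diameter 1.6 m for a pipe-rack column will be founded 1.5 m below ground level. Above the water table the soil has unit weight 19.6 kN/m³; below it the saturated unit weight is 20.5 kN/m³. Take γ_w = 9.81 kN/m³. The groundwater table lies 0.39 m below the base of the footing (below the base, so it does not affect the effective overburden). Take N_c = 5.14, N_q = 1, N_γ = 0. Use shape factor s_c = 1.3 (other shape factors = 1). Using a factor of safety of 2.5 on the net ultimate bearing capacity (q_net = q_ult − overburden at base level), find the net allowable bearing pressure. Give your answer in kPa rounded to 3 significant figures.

Effective surcharge at the founding depth q = γ·D_f = 19.6 × 1.5 = 29.4 kPa.
q_ult = c·N_c·s_c + q·N_q
     = 133.3 × 5.14 × 1.3 + 29.4 × 1
     = 890.71 + 29.4 = 920.11 kPa.
q_net = 920.11 − 29.4 = 890.71 kPa.
q_all(net) = 890.71 / 2.5 = 356.28 kPa.

q_all(net) ≈ 356 kPa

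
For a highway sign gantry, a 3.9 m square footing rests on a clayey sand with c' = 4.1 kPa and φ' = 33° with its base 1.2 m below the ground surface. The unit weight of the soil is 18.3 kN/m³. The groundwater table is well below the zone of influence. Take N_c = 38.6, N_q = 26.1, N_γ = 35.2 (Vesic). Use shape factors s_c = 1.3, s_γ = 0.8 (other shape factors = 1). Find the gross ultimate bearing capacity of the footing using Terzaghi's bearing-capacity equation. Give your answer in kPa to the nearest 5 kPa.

Overburden at base level: q = 18.3 × 1.2 = 21.96 kPa.
Cohesion term c·N_c·s_c = 4.1 × 38.6 × 1.3 = 205.74 kPa; surcharge term q·N_q = 21.96 × 26.1 = 573.16 kPa; self-weight term 0.5·γ·B·N_γ·s_γ = 0.5 × 18.3 × 3.9 × 35.2 × 0.8 = 1004.9 kPa.
q_ult = 205.74 + 573.16 + 1004.9 = 1783.8 kPa.

q_ult ≈ 1785 kPa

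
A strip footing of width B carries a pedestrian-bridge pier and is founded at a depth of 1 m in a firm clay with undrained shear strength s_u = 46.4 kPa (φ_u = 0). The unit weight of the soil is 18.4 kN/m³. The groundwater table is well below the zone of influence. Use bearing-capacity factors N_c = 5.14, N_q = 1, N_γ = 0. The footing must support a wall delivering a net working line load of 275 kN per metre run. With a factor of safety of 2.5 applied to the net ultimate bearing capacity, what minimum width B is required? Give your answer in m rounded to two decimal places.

q = γ·D_f = 18.4 × 1 = 18.4 kPa.
c·N_c = 46.4 × 5.14 = 238.5 kPa
q·N_q = 18.4 × 1 = 18.4 kPa
q_ult = 238.5 + 18.4 = 256.9 kPa.
For φ = 0 the ½γBN_γ term vanishes, so q_ult is independent of B. q_net = 256.9 − 18.4 = 238.5 kPa; q_all(net) = 238.5/2.5 = 95.398 kPa.
Required width B = w / q_all(net) = 275 / 95.398 = 2.883 m.

B = 2.88 m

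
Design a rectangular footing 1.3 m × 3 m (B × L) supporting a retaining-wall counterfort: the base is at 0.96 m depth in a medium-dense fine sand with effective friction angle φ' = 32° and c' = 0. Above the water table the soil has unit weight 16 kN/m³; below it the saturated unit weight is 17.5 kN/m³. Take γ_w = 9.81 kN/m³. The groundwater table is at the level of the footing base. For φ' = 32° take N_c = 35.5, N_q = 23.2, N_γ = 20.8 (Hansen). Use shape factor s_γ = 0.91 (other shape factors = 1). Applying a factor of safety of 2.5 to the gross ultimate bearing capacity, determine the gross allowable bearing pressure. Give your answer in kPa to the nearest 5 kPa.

q = γ·D_f = 16 × 0.96 = 15.36 kPa.
For the ½γBN_γ term take γ' = 17.5 − 9.81 = 7.69 kN/m³ (soil below base is submerged).
q·N_q = 15.36 × 23.2 = 356.35 kPa
0.5·γ·B·N_γ·s_γ = 0.5 × 7.69 × 1.3 × 20.8 × 0.91 = 94.612 kPa
q_ult = 356.35 + 94.612 = 450.96 kPa.
q_all = q_ult / FS = 450.96 / 2.5 = 180.39 kPa.

q_all ≈ 180 kPa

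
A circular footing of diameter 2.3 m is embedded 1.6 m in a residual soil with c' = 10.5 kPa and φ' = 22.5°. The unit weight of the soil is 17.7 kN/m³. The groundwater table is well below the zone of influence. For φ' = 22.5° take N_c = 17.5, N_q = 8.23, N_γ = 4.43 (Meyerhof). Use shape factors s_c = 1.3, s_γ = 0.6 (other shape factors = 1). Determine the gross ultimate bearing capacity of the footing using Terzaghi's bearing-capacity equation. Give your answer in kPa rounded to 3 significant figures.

q = γ·D_f = 17.7 × 1.6 = 28.32 kPa.
c·N_c·s_c = 10.5 × 17.5 × 1.3 = 238.88 kPa
q·N_q = 28.32 × 8.23 = 233.07 kPa
0.5·γ·B·N_γ·s_γ = 0.5 × 17.7 × 2.3 × 4.43 × 0.6 = 54.104 kPa
q_ult = 238.88 + 233.07 + 54.104 = 526.05 kPa.

q_ult ≈ 526 kPa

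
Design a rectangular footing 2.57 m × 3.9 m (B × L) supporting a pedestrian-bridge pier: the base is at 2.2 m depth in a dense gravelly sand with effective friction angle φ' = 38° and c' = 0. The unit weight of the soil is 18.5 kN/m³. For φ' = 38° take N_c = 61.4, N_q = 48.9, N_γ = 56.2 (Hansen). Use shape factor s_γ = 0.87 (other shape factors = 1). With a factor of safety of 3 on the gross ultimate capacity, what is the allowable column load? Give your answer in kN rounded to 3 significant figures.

Overburden at base level: q = 18.5 × 2.2 = 40.7 kPa.
Surcharge term q·N_q = 40.7 × 48.9 = 1990.2 kPa; self-weight term 0.5·γ·B·N_γ·s_γ = 0.5 × 18.5 × 2.57 × 56.2 × 0.87 = 1162.3 kPa.
q_ult = 1990.2 + 1162.3 = 3152.6 kPa.
Gross allowable pressure q_all = 3152.6 / 3 = 1050.9 kPa.
Footing area = 10.023 m², so allowable column load = 1050.9 × 10.023 = 10533 kN.

P_all ≈ 10500 kN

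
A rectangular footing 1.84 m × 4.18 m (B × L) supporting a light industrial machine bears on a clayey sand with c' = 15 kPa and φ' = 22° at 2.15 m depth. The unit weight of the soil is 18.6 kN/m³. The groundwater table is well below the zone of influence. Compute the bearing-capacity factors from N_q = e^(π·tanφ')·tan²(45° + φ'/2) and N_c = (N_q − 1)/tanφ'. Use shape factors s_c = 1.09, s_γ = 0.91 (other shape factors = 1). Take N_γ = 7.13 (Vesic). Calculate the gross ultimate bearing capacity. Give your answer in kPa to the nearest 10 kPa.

tan22° = 0.404, so N_q = e^(π×0.404)·tan²(56°) = 3.558 × 2.198 = 7.82.
N_c = (7.82 − 1)/tan22° = 16.88.
Effective surcharge at the founding depth q = γ·D_f = 18.6 × 2.15 = 39.99 kPa.
q_ult = c·N_c·s_c + q·N_q + 0.5·γ·B·N_γ·s_γ
     = 15 × 16.883 × 1.09 + 39.99 × 7.8211 + 0.5 × 18.6 × 1.84 × 7.13 × 0.91
     = 276.03 + 312.77 + 111.03 = 699.83 kPa.

q_ult ≈ 700 kPa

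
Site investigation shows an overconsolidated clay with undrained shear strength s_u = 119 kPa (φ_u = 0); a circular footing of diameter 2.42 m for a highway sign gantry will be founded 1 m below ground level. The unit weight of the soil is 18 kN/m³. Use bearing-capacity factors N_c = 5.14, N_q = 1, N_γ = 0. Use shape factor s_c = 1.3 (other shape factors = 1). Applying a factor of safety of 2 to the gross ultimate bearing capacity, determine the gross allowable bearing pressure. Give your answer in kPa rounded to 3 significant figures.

q_all ≈ 407 kPa

Overburden at base level: q = 18 × 1 = 18 kPa.
Cohesion term c·N_c·s_c = 119 × 5.14 × 1.3 = 795.16 kPa; surcharge term q·N_q = 18 × 1 = 18 kPa.
q_ult = 795.16 + 18 = 813.16 kPa.
q_all = q_ult / FS = 813.16 / 2 = 406.58 kPa.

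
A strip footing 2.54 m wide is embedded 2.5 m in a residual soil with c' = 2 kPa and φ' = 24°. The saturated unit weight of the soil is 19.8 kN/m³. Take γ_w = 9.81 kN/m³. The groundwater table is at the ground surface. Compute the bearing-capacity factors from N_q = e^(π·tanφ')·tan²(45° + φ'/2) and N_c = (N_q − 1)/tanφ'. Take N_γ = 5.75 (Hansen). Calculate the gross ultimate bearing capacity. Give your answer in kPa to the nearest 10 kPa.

tan24° = 0.4452, so N_q = e^(π×0.4452)·tan²(57°) = 4.05 × 2.371 = 9.6.
N_c = (9.6 − 1)/tan24° = 19.32.
Water table at ground surface, so effective unit weight γ' = 19.8 − 9.81 = 9.99 kN/m³ is used throughout; overburden q = 9.99 × 2.5 = 24.975 kPa; the same γ' applies in the ½γBN_γ term.
Cohesion term c·N_c = 2 × 19.324 = 38.647 kPa; surcharge term q·N_q = 24.975 × 9.6034 = 239.84 kPa; self-weight term 0.5·γ·B·N_γ = 0.5 × 9.99 × 2.54 × 5.75 = 72.952 kPa.
q_ult = 38.647 + 239.84 + 72.952 = 351.44 kPa.

q_ult ≈ 350 kPa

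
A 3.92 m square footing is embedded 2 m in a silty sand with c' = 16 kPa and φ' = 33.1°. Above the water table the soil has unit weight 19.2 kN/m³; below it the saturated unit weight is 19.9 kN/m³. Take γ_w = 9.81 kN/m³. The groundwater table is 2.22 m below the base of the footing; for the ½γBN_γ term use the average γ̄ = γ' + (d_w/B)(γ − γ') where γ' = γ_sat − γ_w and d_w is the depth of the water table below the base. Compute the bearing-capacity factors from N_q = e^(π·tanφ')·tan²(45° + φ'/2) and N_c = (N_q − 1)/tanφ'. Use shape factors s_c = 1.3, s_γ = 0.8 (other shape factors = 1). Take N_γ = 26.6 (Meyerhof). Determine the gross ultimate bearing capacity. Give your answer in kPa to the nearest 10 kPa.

tan33.1° = 0.6519, so N_q = e^(π×0.6519)·tan²(61.55°) = 7.752 × 3.406 = 26.41.
N_c = (26.41 − 1)/tan33.1° = 38.97.
Overburden at base level: q = 19.2 × 2 = 38.4 kPa.
The water table is 2.22 m below the base (< B = 3.92 m), so the ½γBN_γ term uses γ̄ = γ' + (d_w/B)(γ − γ') = 10.09 + (2.22/3.92)(19.2 − 10.09) = 15.249 kN/m³.
Cohesion term c·N_c·s_c = 16 × 38.973 × 1.3 = 810.64 kPa; surcharge term q·N_q = 38.4 × 26.406 = 1014 kPa; self-weight term 0.5·γ·B·N_γ·s_γ = 0.5 × 15.249 × 3.92 × 26.6 × 0.8 = 636.03 kPa.
q_ult = 810.64 + 1014 + 636.03 = 2460.7 kPa.

q_ult ≈ 2460 kPa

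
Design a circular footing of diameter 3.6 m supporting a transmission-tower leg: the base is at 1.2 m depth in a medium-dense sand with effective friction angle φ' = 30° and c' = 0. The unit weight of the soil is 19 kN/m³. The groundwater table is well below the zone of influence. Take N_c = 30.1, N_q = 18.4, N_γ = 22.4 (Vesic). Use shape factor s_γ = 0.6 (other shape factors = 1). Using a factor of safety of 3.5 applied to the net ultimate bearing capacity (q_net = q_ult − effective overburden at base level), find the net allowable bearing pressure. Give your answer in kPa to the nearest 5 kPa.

q_all(net) ≈ 245 kPa

Effective surcharge at the founding depth q = γ·D_f = 19 × 1.2 = 22.8 kPa.
q_ult = q·N_q + 0.5·γ·B·N_γ·s_γ
     = 22.8 × 18.4 + 0.5 × 19 × 3.6 × 22.4 × 0.6
     = 419.52 + 459.65 = 879.17 kPa.
Net ultimate: q_net = 879.17 − 22.8 = 856.37 kPa.
q_all(net) = 856.37 / 3.5 = 244.68 kPa.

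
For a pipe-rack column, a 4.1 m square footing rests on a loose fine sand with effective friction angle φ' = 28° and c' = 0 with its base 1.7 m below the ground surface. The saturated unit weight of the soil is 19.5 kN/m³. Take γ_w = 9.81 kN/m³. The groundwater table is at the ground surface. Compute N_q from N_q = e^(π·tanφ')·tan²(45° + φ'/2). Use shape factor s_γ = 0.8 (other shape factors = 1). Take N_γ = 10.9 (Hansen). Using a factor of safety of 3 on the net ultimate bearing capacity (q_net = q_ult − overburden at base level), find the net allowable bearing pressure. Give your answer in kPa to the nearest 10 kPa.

q_all(net) ≈ 130 kPa

N_q = e^(π·tan28°)·tan²(59°) = 14.72.
With the water table at the surface the whole profile is submerged: γ' = 19.5 − 9.81 = 9.69 kN/m³, so q = γ'·D_f = 16.473 kPa; the same γ' applies in the ½γBN_γ term.
q_ult = q·N_q + 0.5·γ·B·N_γ·s_γ
     = 16.473 × 14.72 + 0.5 × 9.69 × 4.1 × 10.9 × 0.8
     = 242.48 + 173.22 = 415.7 kPa.
q_net = 415.7 − 16.473 = 399.23 kPa.
q_all(net) = 399.23 / 3 = 133.08 kPa.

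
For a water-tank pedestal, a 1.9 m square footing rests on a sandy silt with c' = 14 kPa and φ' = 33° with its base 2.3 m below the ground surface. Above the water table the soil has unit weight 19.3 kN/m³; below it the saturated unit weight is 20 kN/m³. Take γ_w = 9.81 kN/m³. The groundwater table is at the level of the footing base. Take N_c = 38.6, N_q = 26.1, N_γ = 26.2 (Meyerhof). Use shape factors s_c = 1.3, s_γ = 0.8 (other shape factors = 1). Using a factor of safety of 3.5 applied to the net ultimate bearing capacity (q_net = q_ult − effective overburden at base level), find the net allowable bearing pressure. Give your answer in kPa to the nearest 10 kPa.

Overburden at base level: q = 19.3 × 2.3 = 44.39 kPa.
Below the base the soil is submerged, so the ½γBN_γ term uses γ' = 20 − 9.81 = 10.19 kN/m³.
Cohesion term c·N_c·s_c = 14 × 38.6 × 1.3 = 702.52 kPa; surcharge term q·N_q = 44.39 × 26.1 = 1158.6 kPa; self-weight term 0.5·γ·B·N_γ·s_γ = 0.5 × 10.19 × 1.9 × 26.2 × 0.8 = 202.9 kPa.
q_ult = 702.52 + 1158.6 + 202.9 = 2064 kPa.
Net ultimate: q_net = 2064 − 44.39 = 2019.6 kPa.
q_all(net) = 2019.6 / 3.5 = 577.03 kPa.

q_all(net) ≈ 580 kPa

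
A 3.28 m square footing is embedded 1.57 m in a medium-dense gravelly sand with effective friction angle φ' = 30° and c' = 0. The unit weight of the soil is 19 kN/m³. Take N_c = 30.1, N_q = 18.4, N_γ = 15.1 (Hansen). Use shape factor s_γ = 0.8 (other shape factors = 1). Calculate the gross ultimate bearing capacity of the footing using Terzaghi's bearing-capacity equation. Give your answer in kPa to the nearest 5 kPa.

Overburden at base level: q = 19 × 1.57 = 29.83 kPa.
Surcharge term q·N_q = 29.83 × 18.4 = 548.87 kPa; self-weight term 0.5·γ·B·N_γ·s_γ = 0.5 × 19 × 3.28 × 15.1 × 0.8 = 376.41 kPa.
q_ult = 548.87 + 376.41 = 925.28 kPa.

q_ult ≈ 925 kPa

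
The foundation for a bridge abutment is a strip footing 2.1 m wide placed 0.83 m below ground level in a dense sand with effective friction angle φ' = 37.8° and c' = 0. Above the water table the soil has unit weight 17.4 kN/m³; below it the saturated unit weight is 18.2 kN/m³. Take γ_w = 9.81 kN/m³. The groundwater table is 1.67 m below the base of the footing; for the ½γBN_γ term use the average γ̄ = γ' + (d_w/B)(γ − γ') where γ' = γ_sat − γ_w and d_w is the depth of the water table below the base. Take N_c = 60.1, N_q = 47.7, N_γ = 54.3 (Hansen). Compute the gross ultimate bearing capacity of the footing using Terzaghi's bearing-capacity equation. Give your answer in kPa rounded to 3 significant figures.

q_ult ≈ 1580 kPa

q = γ·D_f = 17.4 × 0.83 = 14.442 kPa.
γ' = 8.39 kN/m³; averaging over the depth B below the base, γ̄ = γ' + (d_w/B)(γ − γ') = 15.555 kN/m³.
q·N_q = 14.442 × 47.7 = 688.88 kPa
0.5·γ·B·N_γ = 0.5 × 15.555 × 2.1 × 54.3 = 886.87 kPa
q_ult = 688.88 + 886.87 = 1575.8 kPa.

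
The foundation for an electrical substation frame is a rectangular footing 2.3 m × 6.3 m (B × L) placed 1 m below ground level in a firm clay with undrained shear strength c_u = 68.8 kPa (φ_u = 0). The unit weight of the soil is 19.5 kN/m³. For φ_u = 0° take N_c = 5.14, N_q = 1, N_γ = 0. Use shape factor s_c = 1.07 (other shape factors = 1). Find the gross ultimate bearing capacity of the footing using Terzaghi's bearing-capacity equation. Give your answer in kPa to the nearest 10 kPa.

Overburden at base level: q = 19.5 × 1 = 19.5 kPa.
Cohesion term c·N_c·s_c = 68.8 × 5.14 × 1.07 = 378.39 kPa; surcharge term q·N_q = 19.5 × 1 = 19.5 kPa.
q_ult = 378.39 + 19.5 = 397.89 kPa.

q_ult ≈ 400 kPa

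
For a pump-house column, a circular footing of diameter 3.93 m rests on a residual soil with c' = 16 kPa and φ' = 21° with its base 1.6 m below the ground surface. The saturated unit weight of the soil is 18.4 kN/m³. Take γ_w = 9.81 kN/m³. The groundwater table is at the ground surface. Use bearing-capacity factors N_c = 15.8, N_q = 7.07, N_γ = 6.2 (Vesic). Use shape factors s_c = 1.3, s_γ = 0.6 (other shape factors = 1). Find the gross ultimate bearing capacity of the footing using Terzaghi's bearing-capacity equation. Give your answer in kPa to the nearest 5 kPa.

q_ult ≈ 490 kPa

γ' = 18.4 − 9.81 = 8.59 kN/m³ (submerged throughout). q = 8.59 × 1.6 = 13.744 kPa; the same γ' applies in the ½γBN_γ term.
c·N_c·s_c = 16 × 15.8 × 1.3 = 328.64 kPa
q·N_q = 13.744 × 7.07 = 97.17 kPa
0.5·γ·B·N_γ·s_γ = 0.5 × 8.59 × 3.93 × 6.2 × 0.6 = 62.791 kPa
q_ult = 328.64 + 97.17 + 62.791 = 488.6 kPa.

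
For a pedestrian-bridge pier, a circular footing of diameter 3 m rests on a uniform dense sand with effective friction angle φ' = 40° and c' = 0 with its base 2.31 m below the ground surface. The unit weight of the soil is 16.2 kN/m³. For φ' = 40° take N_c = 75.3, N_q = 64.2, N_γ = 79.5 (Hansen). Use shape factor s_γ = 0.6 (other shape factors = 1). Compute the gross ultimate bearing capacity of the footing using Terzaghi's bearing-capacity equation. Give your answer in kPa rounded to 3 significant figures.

Overburden at base level: q = 16.2 × 2.31 = 37.422 kPa.
Surcharge term q·N_q = 37.422 × 64.2 = 2402.5 kPa; self-weight term 0.5·γ·B·N_γ·s_γ = 0.5 × 16.2 × 3 × 79.5 × 0.6 = 1159.1 kPa.
q_ult = 2402.5 + 1159.1 = 3561.6 kPa.

q_ult ≈ 3560 kPa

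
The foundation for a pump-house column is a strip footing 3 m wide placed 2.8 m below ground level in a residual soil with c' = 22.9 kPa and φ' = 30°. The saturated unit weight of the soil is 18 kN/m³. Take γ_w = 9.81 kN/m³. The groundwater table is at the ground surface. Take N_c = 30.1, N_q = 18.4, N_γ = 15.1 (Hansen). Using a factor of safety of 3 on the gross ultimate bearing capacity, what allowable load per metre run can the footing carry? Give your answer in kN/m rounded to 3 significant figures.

γ' = 18 − 9.81 = 8.19 kN/m³ (submerged throughout). q = 8.19 × 2.8 = 22.932 kPa; the same γ' applies in the ½γBN_γ term.
c·N_c = 22.9 × 30.1 = 689.29 kPa
q·N_q = 22.932 × 18.4 = 421.95 kPa
0.5·γ·B·N_γ = 0.5 × 8.19 × 3 × 15.1 = 185.5 kPa
q_ult = 689.29 + 421.95 + 185.5 = 1296.7 kPa.
Gross allowable pressure q_all = 1296.7 / 3 = 432.25 kPa.
Allowable wall load = q_all × B = 432.25 × 3 = 1296.7 kN per metre run.

≈ 1300 kN/m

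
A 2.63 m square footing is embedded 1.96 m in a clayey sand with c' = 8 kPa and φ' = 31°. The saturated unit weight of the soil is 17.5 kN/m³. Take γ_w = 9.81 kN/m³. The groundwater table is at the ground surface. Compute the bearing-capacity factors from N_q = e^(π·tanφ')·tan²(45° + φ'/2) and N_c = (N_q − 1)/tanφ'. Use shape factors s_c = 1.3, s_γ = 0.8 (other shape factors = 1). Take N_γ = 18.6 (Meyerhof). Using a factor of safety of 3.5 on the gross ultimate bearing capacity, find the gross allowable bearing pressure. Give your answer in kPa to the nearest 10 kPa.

N_q = e^(π·tan31°)·tan²(60.5°) = 20.63; N_c = (N_q − 1)/tanφ' = 32.67.
With the water table at the surface the whole profile is submerged: γ' = 17.5 − 9.81 = 7.69 kN/m³, so q = γ'·D_f = 15.072 kPa; the same γ' applies in the ½γBN_γ term.
q_ult = c·N_c·s_c + q·N_q + 0.5·γ·B·N_γ·s_γ
     = 8 × 32.671 × 1.3 + 15.072 × 20.631 + 0.5 × 7.69 × 2.63 × 18.6 × 0.8
     = 339.78 + 310.96 + 150.47 = 801.21 kPa.
q_all = 801.21 / 3.5 = 228.92 kPa.

q_all ≈ 230 kPa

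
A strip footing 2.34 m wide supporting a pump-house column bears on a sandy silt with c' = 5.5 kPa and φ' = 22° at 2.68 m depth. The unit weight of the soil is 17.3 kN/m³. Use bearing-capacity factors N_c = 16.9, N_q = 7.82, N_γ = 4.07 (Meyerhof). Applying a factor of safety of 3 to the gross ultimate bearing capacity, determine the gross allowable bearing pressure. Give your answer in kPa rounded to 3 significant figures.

q_all ≈ 179 kPa

Overburden at base level: q = 17.3 × 2.68 = 46.364 kPa.
Cohesion term c·N_c = 5.5 × 16.9 = 92.95 kPa; surcharge term q·N_q = 46.364 × 7.82 = 362.57 kPa; self-weight term 0.5·γ·B·N_γ = 0.5 × 17.3 × 2.34 × 4.07 = 82.381 kPa.
q_ult = 92.95 + 362.57 + 82.381 = 537.9 kPa.
q_all = q_ult / FS = 537.9 / 3 = 179.3 kPa.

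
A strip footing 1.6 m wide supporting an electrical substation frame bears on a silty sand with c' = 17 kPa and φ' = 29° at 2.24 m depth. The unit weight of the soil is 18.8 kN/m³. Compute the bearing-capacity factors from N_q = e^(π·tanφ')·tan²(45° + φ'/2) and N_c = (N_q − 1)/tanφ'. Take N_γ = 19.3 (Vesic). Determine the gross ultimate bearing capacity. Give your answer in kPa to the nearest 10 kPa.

tan29° = 0.5543, so N_q = e^(π×0.5543)·tan²(59.5°) = 5.705 × 2.882 = 16.44.
N_c = (16.44 − 1)/tan29° = 27.86.
Overburden at base level: q = 18.8 × 2.24 = 42.112 kPa.
Cohesion term c·N_c = 17 × 27.86 = 473.63 kPa; surcharge term q·N_q = 42.112 × 16.443 = 692.46 kPa; self-weight term 0.5·γ·B·N_γ = 0.5 × 18.8 × 1.6 × 19.3 = 290.27 kPa.
q_ult = 473.63 + 692.46 + 290.27 = 1456.4 kPa.

q_ult ≈ 1460 kPa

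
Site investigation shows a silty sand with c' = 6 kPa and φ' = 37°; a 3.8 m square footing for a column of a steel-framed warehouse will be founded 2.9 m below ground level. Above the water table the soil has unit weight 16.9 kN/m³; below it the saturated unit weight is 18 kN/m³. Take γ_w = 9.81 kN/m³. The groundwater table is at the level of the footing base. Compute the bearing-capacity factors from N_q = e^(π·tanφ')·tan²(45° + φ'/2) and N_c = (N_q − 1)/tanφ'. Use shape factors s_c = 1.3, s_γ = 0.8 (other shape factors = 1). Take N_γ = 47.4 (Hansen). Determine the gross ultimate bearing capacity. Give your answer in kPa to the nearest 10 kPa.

q_ult ≈ 3130 kPa

tan37° = 0.7536, so N_q = e^(π×0.7536)·tan²(63.5°) = 10.669 × 4.023 = 42.92.
N_c = (42.92 − 1)/tan37° = 55.63.
Effective surcharge at the founding depth q = γ·D_f = 16.9 × 2.9 = 49.01 kPa.
The water table coincides with the base, so in the self-weight term γ → γ' = 8.19 kN/m³.
q_ult = c·N_c·s_c + q·N_q + 0.5·γ·B·N_γ·s_γ
     = 6 × 55.63 × 1.3 + 49.01 × 42.92 + 0.5 × 8.19 × 3.8 × 47.4 × 0.8
     = 433.91 + 2103.5 + 590.07 = 3127.5 kPa.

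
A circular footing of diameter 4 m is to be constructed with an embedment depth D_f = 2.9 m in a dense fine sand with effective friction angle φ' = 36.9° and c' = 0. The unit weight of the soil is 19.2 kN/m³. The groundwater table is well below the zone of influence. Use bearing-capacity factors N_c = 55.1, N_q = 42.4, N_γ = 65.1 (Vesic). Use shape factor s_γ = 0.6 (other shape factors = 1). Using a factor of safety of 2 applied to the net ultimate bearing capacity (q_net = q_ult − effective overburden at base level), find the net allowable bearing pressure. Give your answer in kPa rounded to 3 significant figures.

Effective surcharge at the founding depth q = γ·D_f = 19.2 × 2.9 = 55.68 kPa.
q_ult = q·N_q + 0.5·γ·B·N_γ·s_γ
     = 55.68 × 42.4 + 0.5 × 19.2 × 4 × 65.1 × 0.6
     = 2360.8 + 1499.9 = 3860.7 kPa.
Net ultimate: q_net = 3860.7 − 55.68 = 3805.1 kPa.
q_all(net) = 3805.1 / 2 = 1902.5 kPa.

q_all(net) ≈ 1900 kPa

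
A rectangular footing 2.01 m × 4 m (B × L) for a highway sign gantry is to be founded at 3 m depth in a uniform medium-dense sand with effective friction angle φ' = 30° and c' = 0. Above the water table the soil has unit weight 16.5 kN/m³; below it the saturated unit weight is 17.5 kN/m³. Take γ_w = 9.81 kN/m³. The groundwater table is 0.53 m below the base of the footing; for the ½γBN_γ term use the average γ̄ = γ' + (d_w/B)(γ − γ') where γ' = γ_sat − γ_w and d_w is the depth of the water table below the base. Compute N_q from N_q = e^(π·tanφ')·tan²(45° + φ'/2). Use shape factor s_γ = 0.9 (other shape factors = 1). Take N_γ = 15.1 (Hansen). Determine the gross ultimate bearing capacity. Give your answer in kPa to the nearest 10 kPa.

q_ult ≈ 1050 kPa

tan30° = 0.5774, so N_q = e^(π×0.5774)·tan²(60°) = 6.134 × 3.0 = 18.4.
Effective surcharge at the founding depth q = γ·D_f = 16.5 × 3 = 49.5 kPa.
With d_w = 0.53 m < B, γ̄ = 7.69 + (0.53/2.01) × (16.5 − 7.69) = 10.013 kN/m³.
q_ult = q·N_q + 0.5·γ·B·N_γ·s_γ
     = 49.5 × 18.401 + 0.5 × 10.013 × 2.01 × 15.1 × 0.9
     = 910.86 + 136.76 = 1047.6 kPa.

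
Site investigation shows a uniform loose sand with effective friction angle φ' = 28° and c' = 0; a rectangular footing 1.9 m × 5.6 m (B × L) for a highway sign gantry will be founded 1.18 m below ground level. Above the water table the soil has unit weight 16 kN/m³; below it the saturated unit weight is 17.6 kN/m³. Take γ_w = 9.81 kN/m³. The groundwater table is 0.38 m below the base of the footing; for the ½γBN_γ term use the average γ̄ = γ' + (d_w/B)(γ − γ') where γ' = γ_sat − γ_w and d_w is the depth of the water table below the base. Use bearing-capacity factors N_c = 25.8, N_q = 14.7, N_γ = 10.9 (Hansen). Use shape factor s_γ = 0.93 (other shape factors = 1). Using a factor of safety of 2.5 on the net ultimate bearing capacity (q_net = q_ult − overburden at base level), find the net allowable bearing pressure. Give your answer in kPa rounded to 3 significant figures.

q = γ·D_f = 16 × 1.18 = 18.88 kPa.
γ' = 7.79 kN/m³; averaging over the depth B below the base, γ̄ = γ' + (d_w/B)(γ − γ') = 9.432 kN/m³.
q·N_q = 18.88 × 14.7 = 277.54 kPa
0.5·γ·B·N_γ·s_γ = 0.5 × 9.432 × 1.9 × 10.9 × 0.93 = 90.832 kPa
q_ult = 277.54 + 90.832 = 368.37 kPa.
q_net = 368.37 − 18.88 = 349.49 kPa.
q_all(net) = 349.49 / 2.5 = 139.8 kPa.

q_all(net) ≈ 140 kPa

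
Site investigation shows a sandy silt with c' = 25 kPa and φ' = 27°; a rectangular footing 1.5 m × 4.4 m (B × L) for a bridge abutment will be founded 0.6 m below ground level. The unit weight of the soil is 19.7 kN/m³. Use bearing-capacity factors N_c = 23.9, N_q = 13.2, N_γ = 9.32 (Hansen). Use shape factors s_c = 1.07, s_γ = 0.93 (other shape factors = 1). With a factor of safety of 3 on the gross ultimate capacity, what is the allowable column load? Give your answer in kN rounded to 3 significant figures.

P_all ≈ 2030 kN

Effective surcharge at the founding depth q = γ·D_f = 19.7 × 0.6 = 11.82 kPa.
q_ult = c·N_c·s_c + q·N_q + 0.5·γ·B·N_γ·s_γ
     = 25 × 23.9 × 1.07 + 11.82 × 13.2 + 0.5 × 19.7 × 1.5 × 9.32 × 0.93
     = 639.33 + 156.02 + 128.06 = 923.41 kPa.
Gross allowable pressure q_all = 923.41 / 3 = 307.8 kPa.
Footing area = 6.6 m², so allowable column load = 307.8 × 6.6 = 2031.5 kN.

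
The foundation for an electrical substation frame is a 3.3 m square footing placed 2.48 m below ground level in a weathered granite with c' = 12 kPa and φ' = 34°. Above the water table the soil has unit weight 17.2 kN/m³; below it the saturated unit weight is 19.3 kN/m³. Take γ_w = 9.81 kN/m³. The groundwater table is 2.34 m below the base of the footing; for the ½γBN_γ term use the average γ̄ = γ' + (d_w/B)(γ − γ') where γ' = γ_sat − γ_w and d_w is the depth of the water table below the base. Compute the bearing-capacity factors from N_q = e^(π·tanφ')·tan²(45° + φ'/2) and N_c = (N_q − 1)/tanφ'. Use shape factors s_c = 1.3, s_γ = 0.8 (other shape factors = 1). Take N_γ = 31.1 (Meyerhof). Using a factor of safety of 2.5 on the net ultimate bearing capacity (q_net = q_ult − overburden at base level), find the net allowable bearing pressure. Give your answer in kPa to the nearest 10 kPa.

q_all(net) ≈ 990 kPa

N_q = e^(π·tan34°)·tan²(62°) = 29.44; N_c = (N_q − 1)/tanφ' = 42.16.
q = γ·D_f = 17.2 × 2.48 = 42.656 kPa.
γ' = 9.49 kN/m³; averaging over the depth B below the base, γ̄ = γ' + (d_w/B)(γ − γ') = 14.957 kN/m³.
c·N_c·s_c = 12 × 42.164 × 1.3 = 657.75 kPa
q·N_q = 42.656 × 29.44 = 1255.8 kPa
0.5·γ·B·N_γ·s_γ = 0.5 × 14.957 × 3.3 × 31.1 × 0.8 = 614.02 kPa
q_ult = 657.75 + 1255.8 + 614.02 = 2527.6 kPa.
q_net = 2527.6 − 42.656 = 2484.9 kPa.
q_all(net) = 2484.9 / 2.5 = 993.96 kPa.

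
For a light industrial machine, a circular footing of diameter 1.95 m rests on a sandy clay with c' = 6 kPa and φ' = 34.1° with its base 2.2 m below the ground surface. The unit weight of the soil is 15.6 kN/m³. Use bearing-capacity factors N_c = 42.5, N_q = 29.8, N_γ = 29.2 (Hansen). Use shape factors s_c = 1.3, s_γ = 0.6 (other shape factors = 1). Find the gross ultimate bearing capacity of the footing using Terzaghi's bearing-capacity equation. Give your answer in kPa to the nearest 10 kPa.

q_ult ≈ 1620 kPa

q = γ·D_f = 15.6 × 2.2 = 34.32 kPa.
c·N_c·s_c = 6 × 42.5 × 1.3 = 331.5 kPa
q·N_q = 34.32 × 29.8 = 1022.7 kPa
0.5·γ·B·N_γ·s_γ = 0.5 × 15.6 × 1.95 × 29.2 × 0.6 = 266.48 kPa
q_ult = 331.5 + 1022.7 + 266.48 = 1620.7 kPa.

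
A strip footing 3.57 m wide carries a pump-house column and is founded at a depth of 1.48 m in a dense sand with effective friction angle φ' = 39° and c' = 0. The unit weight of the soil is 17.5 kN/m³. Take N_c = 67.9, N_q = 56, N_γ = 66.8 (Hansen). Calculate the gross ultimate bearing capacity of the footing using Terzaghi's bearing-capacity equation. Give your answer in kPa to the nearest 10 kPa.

q_ult ≈ 3540 kPa

Overburden at base level: q = 17.5 × 1.48 = 25.9 kPa.
Surcharge term q·N_q = 25.9 × 56 = 1450.4 kPa; self-weight term 0.5·γ·B·N_γ = 0.5 × 17.5 × 3.57 × 66.8 = 2086.7 kPa.
q_ult = 1450.4 + 2086.7 = 3537.1 kPa.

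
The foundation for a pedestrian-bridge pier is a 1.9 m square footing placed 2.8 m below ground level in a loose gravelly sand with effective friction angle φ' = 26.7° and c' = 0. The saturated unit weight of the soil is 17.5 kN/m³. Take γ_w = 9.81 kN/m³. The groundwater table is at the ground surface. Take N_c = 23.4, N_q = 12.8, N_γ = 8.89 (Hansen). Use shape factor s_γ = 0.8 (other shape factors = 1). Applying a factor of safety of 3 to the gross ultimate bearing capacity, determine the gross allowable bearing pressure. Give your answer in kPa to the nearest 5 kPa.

With the water table at the surface the whole profile is submerged: γ' = 17.5 − 9.81 = 7.69 kN/m³, so q = γ'·D_f = 21.532 kPa; the same γ' applies in the ½γBN_γ term.
q_ult = q·N_q + 0.5·γ·B·N_γ·s_γ
     = 21.532 × 12.8 + 0.5 × 7.69 × 1.9 × 8.89 × 0.8
     = 275.61 + 51.957 = 327.57 kPa.
q_all = q_ult / FS = 327.57 / 3 = 109.19 kPa.

q_all ≈ 110 kPa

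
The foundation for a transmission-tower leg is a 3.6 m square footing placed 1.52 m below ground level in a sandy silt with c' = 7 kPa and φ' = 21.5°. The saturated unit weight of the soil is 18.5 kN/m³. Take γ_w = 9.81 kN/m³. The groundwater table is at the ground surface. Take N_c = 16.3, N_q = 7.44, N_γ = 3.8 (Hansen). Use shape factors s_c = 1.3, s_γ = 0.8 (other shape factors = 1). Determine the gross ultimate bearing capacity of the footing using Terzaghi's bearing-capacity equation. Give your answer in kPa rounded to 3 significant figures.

γ' = 18.5 − 9.81 = 8.69 kN/m³ (submerged throughout). q = 8.69 × 1.52 = 13.209 kPa; the same γ' applies in the ½γBN_γ term.
c·N_c·s_c = 7 × 16.3 × 1.3 = 148.33 kPa
q·N_q = 13.209 × 7.44 = 98.273 kPa
0.5·γ·B·N_γ·s_γ = 0.5 × 8.69 × 3.6 × 3.8 × 0.8 = 47.552 kPa
q_ult = 148.33 + 98.273 + 47.552 = 294.16 kPa.

q_ult ≈ 294 kPa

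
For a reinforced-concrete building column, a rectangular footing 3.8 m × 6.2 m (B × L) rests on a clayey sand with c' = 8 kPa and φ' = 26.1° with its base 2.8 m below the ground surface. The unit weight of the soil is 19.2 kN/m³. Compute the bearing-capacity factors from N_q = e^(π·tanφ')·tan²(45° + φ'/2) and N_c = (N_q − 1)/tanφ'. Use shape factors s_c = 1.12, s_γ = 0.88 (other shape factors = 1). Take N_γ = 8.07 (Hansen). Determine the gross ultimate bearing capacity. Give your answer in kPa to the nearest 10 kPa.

q_ult ≈ 1100 kPa

tan26.1° = 0.4899, so N_q = e^(π×0.4899)·tan²(58.05°) = 4.66 × 2.571 = 11.98.
N_c = (11.98 − 1)/tan26.1° = 22.42.
Effective surcharge at the founding depth q = γ·D_f = 19.2 × 2.8 = 53.76 kPa.
q_ult = c·N_c·s_c + q·N_q + 0.5·γ·B·N_γ·s_γ
     = 8 × 22.416 × 1.12 + 53.76 × 11.981 + 0.5 × 19.2 × 3.8 × 8.07 × 0.88
     = 200.85 + 644.12 + 259.07 = 1104 kPa.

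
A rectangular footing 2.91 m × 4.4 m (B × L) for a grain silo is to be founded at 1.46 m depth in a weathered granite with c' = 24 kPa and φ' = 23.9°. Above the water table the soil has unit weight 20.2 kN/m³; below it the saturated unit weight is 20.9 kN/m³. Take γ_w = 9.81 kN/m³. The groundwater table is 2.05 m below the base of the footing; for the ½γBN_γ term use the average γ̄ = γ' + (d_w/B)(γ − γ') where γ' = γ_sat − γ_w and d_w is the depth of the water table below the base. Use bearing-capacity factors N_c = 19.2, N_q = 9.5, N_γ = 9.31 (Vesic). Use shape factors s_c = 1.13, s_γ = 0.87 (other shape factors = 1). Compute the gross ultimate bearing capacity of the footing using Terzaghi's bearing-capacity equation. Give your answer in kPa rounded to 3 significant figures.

Effective surcharge at the founding depth q = γ·D_f = 20.2 × 1.46 = 29.492 kPa.
With d_w = 2.05 m < B, γ̄ = 11.09 + (2.05/2.91) × (20.2 − 11.09) = 17.508 kN/m³.
q_ult = c·N_c·s_c + q·N_q + 0.5·γ·B·N_γ·s_γ
     = 24 × 19.2 × 1.13 + 29.492 × 9.5 + 0.5 × 17.508 × 2.91 × 9.31 × 0.87
     = 520.7 + 280.17 + 206.33 = 1007.2 kPa.

q_ult ≈ 1010 kPa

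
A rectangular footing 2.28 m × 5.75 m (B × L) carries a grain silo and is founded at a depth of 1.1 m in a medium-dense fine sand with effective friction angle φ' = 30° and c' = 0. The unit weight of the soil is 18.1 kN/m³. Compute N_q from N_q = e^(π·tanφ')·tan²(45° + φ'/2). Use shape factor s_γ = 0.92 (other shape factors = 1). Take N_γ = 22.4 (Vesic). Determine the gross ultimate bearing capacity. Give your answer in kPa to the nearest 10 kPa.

q_ult ≈ 790 kPa

tan30° = 0.5774, so N_q = e^(π×0.5774)·tan²(60°) = 6.134 × 3.0 = 18.4.
q = γ·D_f = 18.1 × 1.1 = 19.91 kPa.
q·N_q = 19.91 × 18.401 = 366.37 kPa
0.5·γ·B·N_γ·s_γ = 0.5 × 18.1 × 2.28 × 22.4 × 0.92 = 425.23 kPa
q_ult = 366.37 + 425.23 = 791.59 kPa.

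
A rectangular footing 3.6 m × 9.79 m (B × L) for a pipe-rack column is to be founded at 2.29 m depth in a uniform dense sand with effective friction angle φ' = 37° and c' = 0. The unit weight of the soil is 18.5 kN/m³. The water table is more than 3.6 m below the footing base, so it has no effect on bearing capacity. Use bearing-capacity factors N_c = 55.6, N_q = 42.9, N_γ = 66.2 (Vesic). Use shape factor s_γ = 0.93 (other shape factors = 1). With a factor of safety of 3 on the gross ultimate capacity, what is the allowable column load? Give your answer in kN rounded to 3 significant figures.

q = γ·D_f = 18.5 × 2.29 = 42.365 kPa.
q·N_q = 42.365 × 42.9 = 1817.5 kPa
0.5·γ·B·N_γ·s_γ = 0.5 × 18.5 × 3.6 × 66.2 × 0.93 = 2050.1 kPa
q_ult = 1817.5 + 2050.1 = 3867.6 kPa.
Gross allowable pressure q_all = 3867.6 / 3 = 1289.2 kPa.
Footing area = 35.244 m², so allowable column load = 1289.2 × 35.244 = 45437 kN.

P_all ≈ 45400 kN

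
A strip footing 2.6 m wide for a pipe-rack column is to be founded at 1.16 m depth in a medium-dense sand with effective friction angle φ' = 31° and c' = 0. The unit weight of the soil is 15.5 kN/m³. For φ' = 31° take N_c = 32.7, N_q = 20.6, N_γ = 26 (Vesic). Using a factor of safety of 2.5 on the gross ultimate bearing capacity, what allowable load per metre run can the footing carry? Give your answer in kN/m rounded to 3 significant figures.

≈ 930 kN/m

Effective surcharge at the founding depth q = γ·D_f = 15.5 × 1.16 = 17.98 kPa.
q_ult = q·N_q + 0.5·γ·B·N_γ
     = 17.98 × 20.6 + 0.5 × 15.5 × 2.6 × 26
     = 370.39 + 523.9 = 894.29 kPa.
Gross allowable pressure q_all = 894.29 / 2.5 = 357.72 kPa.
Allowable wall load = q_all × B = 357.72 × 2.6 = 930.06 kN per metre run.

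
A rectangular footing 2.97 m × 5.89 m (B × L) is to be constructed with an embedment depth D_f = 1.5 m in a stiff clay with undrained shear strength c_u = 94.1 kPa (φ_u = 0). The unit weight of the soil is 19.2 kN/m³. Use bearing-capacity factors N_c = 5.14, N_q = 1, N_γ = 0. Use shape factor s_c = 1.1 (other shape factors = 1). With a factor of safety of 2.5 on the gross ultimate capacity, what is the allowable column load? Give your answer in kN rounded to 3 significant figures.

Overburden at base level: q = 19.2 × 1.5 = 28.8 kPa.
Cohesion term c·N_c·s_c = 94.1 × 5.14 × 1.1 = 532.04 kPa; surcharge term q·N_q = 28.8 × 1 = 28.8 kPa.
q_ult = 532.04 + 28.8 = 560.84 kPa.
Gross allowable pressure q_all = 560.84 / 2.5 = 224.34 kPa.
Footing area = 17.4933 m², so allowable column load = 224.34 × 17.4933 = 3924.4 kN.

P_all ≈ 3920 kN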